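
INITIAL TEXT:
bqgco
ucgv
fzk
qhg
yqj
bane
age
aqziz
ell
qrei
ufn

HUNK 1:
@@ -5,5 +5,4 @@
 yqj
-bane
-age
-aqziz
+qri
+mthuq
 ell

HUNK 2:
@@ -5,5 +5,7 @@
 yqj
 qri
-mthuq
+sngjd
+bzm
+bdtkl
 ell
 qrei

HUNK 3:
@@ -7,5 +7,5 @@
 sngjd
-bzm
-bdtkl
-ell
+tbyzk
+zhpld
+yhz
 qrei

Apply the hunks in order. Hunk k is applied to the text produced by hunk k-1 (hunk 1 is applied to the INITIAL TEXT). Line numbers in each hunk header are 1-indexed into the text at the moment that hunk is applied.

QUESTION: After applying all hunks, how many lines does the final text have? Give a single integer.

Hunk 1: at line 5 remove [bane,age,aqziz] add [qri,mthuq] -> 10 lines: bqgco ucgv fzk qhg yqj qri mthuq ell qrei ufn
Hunk 2: at line 5 remove [mthuq] add [sngjd,bzm,bdtkl] -> 12 lines: bqgco ucgv fzk qhg yqj qri sngjd bzm bdtkl ell qrei ufn
Hunk 3: at line 7 remove [bzm,bdtkl,ell] add [tbyzk,zhpld,yhz] -> 12 lines: bqgco ucgv fzk qhg yqj qri sngjd tbyzk zhpld yhz qrei ufn
Final line count: 12

Answer: 12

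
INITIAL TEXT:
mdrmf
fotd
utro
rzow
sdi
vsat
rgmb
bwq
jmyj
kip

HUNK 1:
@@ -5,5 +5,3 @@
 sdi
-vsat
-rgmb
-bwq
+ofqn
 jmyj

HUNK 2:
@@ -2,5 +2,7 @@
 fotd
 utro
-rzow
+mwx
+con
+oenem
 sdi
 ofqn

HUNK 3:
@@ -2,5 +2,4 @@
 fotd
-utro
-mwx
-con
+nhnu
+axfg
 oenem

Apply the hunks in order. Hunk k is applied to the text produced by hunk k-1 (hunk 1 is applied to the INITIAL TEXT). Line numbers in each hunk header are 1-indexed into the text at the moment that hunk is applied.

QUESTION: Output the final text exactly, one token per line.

Hunk 1: at line 5 remove [vsat,rgmb,bwq] add [ofqn] -> 8 lines: mdrmf fotd utro rzow sdi ofqn jmyj kip
Hunk 2: at line 2 remove [rzow] add [mwx,con,oenem] -> 10 lines: mdrmf fotd utro mwx con oenem sdi ofqn jmyj kip
Hunk 3: at line 2 remove [utro,mwx,con] add [nhnu,axfg] -> 9 lines: mdrmf fotd nhnu axfg oenem sdi ofqn jmyj kip

Answer: mdrmf
fotd
nhnu
axfg
oenem
sdi
ofqn
jmyj
kip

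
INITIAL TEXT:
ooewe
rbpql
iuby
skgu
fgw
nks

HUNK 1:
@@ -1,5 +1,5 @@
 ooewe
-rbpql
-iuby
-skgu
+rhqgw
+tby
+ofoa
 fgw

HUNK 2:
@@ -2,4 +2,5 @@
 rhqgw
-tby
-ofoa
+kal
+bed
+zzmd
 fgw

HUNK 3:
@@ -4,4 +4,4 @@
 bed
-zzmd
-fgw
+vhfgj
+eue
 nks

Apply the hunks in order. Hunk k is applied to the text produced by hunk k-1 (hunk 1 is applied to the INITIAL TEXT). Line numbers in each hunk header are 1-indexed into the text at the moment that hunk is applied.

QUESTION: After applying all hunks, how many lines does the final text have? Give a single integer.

Answer: 7

Derivation:
Hunk 1: at line 1 remove [rbpql,iuby,skgu] add [rhqgw,tby,ofoa] -> 6 lines: ooewe rhqgw tby ofoa fgw nks
Hunk 2: at line 2 remove [tby,ofoa] add [kal,bed,zzmd] -> 7 lines: ooewe rhqgw kal bed zzmd fgw nks
Hunk 3: at line 4 remove [zzmd,fgw] add [vhfgj,eue] -> 7 lines: ooewe rhqgw kal bed vhfgj eue nks
Final line count: 7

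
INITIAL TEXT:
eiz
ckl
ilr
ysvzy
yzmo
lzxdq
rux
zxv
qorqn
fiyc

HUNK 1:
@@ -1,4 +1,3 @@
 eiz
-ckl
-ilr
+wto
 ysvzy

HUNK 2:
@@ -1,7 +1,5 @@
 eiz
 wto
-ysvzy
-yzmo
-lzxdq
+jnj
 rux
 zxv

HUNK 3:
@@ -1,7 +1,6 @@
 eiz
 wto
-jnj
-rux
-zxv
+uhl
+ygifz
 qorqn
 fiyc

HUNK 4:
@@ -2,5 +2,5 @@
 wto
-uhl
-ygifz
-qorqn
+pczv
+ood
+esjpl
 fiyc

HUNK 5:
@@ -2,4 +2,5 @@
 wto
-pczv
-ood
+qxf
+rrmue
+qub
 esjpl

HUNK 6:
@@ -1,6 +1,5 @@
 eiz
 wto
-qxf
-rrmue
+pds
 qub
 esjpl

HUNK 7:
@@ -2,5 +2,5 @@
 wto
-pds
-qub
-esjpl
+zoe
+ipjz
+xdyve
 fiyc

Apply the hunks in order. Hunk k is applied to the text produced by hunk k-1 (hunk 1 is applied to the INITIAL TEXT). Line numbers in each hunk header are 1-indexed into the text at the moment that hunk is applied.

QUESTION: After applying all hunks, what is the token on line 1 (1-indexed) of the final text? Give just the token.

Answer: eiz

Derivation:
Hunk 1: at line 1 remove [ckl,ilr] add [wto] -> 9 lines: eiz wto ysvzy yzmo lzxdq rux zxv qorqn fiyc
Hunk 2: at line 1 remove [ysvzy,yzmo,lzxdq] add [jnj] -> 7 lines: eiz wto jnj rux zxv qorqn fiyc
Hunk 3: at line 1 remove [jnj,rux,zxv] add [uhl,ygifz] -> 6 lines: eiz wto uhl ygifz qorqn fiyc
Hunk 4: at line 2 remove [uhl,ygifz,qorqn] add [pczv,ood,esjpl] -> 6 lines: eiz wto pczv ood esjpl fiyc
Hunk 5: at line 2 remove [pczv,ood] add [qxf,rrmue,qub] -> 7 lines: eiz wto qxf rrmue qub esjpl fiyc
Hunk 6: at line 1 remove [qxf,rrmue] add [pds] -> 6 lines: eiz wto pds qub esjpl fiyc
Hunk 7: at line 2 remove [pds,qub,esjpl] add [zoe,ipjz,xdyve] -> 6 lines: eiz wto zoe ipjz xdyve fiyc
Final line 1: eiz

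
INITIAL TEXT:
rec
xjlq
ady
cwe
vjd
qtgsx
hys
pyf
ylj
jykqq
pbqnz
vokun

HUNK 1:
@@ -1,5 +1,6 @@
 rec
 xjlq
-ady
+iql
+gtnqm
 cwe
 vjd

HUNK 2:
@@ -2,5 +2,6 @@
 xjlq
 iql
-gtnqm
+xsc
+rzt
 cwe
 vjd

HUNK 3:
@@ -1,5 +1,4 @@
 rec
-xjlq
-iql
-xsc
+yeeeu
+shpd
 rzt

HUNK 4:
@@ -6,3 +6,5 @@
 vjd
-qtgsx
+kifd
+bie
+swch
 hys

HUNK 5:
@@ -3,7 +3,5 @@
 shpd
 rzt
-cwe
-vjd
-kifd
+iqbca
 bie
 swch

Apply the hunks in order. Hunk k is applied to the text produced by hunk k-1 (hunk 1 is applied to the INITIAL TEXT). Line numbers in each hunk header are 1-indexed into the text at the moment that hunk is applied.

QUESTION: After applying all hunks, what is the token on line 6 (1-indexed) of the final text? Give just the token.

Answer: bie

Derivation:
Hunk 1: at line 1 remove [ady] add [iql,gtnqm] -> 13 lines: rec xjlq iql gtnqm cwe vjd qtgsx hys pyf ylj jykqq pbqnz vokun
Hunk 2: at line 2 remove [gtnqm] add [xsc,rzt] -> 14 lines: rec xjlq iql xsc rzt cwe vjd qtgsx hys pyf ylj jykqq pbqnz vokun
Hunk 3: at line 1 remove [xjlq,iql,xsc] add [yeeeu,shpd] -> 13 lines: rec yeeeu shpd rzt cwe vjd qtgsx hys pyf ylj jykqq pbqnz vokun
Hunk 4: at line 6 remove [qtgsx] add [kifd,bie,swch] -> 15 lines: rec yeeeu shpd rzt cwe vjd kifd bie swch hys pyf ylj jykqq pbqnz vokun
Hunk 5: at line 3 remove [cwe,vjd,kifd] add [iqbca] -> 13 lines: rec yeeeu shpd rzt iqbca bie swch hys pyf ylj jykqq pbqnz vokun
Final line 6: bie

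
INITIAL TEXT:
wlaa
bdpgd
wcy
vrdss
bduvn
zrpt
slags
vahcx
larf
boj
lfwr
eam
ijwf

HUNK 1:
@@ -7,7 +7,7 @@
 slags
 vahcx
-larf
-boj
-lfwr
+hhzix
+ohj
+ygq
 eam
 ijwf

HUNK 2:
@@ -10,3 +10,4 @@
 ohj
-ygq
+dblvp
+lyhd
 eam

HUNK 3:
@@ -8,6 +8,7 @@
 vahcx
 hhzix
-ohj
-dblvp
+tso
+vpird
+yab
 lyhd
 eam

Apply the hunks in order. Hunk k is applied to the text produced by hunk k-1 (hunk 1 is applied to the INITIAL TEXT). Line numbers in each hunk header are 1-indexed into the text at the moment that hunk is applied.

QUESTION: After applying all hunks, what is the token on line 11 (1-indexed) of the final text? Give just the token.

Hunk 1: at line 7 remove [larf,boj,lfwr] add [hhzix,ohj,ygq] -> 13 lines: wlaa bdpgd wcy vrdss bduvn zrpt slags vahcx hhzix ohj ygq eam ijwf
Hunk 2: at line 10 remove [ygq] add [dblvp,lyhd] -> 14 lines: wlaa bdpgd wcy vrdss bduvn zrpt slags vahcx hhzix ohj dblvp lyhd eam ijwf
Hunk 3: at line 8 remove [ohj,dblvp] add [tso,vpird,yab] -> 15 lines: wlaa bdpgd wcy vrdss bduvn zrpt slags vahcx hhzix tso vpird yab lyhd eam ijwf
Final line 11: vpird

Answer: vpird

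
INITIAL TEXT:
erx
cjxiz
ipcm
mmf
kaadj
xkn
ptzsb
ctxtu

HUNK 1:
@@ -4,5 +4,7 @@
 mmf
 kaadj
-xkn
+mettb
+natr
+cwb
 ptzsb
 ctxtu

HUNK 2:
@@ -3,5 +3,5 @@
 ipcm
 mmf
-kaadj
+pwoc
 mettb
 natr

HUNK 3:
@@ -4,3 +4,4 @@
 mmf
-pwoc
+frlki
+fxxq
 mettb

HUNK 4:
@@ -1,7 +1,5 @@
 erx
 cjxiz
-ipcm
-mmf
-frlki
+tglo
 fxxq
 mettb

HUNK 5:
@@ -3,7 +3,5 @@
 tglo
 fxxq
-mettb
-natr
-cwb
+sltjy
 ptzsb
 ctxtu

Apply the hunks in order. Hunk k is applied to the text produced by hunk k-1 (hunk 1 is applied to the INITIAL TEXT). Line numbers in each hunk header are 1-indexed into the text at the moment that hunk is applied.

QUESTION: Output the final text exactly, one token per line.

Hunk 1: at line 4 remove [xkn] add [mettb,natr,cwb] -> 10 lines: erx cjxiz ipcm mmf kaadj mettb natr cwb ptzsb ctxtu
Hunk 2: at line 3 remove [kaadj] add [pwoc] -> 10 lines: erx cjxiz ipcm mmf pwoc mettb natr cwb ptzsb ctxtu
Hunk 3: at line 4 remove [pwoc] add [frlki,fxxq] -> 11 lines: erx cjxiz ipcm mmf frlki fxxq mettb natr cwb ptzsb ctxtu
Hunk 4: at line 1 remove [ipcm,mmf,frlki] add [tglo] -> 9 lines: erx cjxiz tglo fxxq mettb natr cwb ptzsb ctxtu
Hunk 5: at line 3 remove [mettb,natr,cwb] add [sltjy] -> 7 lines: erx cjxiz tglo fxxq sltjy ptzsb ctxtu

Answer: erx
cjxiz
tglo
fxxq
sltjy
ptzsb
ctxtu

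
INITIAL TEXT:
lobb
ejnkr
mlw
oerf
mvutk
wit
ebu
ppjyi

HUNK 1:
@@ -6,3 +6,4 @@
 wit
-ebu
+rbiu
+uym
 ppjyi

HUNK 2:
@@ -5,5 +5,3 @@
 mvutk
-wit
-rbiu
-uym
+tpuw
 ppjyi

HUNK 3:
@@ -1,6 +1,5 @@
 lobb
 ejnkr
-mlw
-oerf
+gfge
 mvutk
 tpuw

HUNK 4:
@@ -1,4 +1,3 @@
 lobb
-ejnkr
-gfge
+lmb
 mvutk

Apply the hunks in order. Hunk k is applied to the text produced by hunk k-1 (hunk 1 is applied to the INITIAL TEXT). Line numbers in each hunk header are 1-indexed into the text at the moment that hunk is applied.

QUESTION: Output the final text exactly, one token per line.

Answer: lobb
lmb
mvutk
tpuw
ppjyi

Derivation:
Hunk 1: at line 6 remove [ebu] add [rbiu,uym] -> 9 lines: lobb ejnkr mlw oerf mvutk wit rbiu uym ppjyi
Hunk 2: at line 5 remove [wit,rbiu,uym] add [tpuw] -> 7 lines: lobb ejnkr mlw oerf mvutk tpuw ppjyi
Hunk 3: at line 1 remove [mlw,oerf] add [gfge] -> 6 lines: lobb ejnkr gfge mvutk tpuw ppjyi
Hunk 4: at line 1 remove [ejnkr,gfge] add [lmb] -> 5 lines: lobb lmb mvutk tpuw ppjyi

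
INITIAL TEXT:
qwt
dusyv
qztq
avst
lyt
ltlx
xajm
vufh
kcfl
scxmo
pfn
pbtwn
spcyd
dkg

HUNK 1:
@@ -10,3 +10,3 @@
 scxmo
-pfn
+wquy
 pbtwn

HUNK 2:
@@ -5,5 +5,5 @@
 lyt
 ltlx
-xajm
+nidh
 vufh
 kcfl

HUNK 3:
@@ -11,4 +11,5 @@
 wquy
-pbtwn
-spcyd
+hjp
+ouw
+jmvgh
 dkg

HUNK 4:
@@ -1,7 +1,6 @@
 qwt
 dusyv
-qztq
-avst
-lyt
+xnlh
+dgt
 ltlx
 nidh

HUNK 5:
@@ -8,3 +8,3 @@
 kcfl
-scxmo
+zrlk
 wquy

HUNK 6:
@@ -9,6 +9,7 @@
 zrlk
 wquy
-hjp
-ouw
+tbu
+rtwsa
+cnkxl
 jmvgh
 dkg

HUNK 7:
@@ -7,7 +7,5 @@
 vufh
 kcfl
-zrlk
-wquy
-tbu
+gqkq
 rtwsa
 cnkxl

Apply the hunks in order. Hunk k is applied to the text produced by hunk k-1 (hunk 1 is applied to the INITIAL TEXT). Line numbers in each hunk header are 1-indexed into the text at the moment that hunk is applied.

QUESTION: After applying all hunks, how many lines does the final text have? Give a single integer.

Hunk 1: at line 10 remove [pfn] add [wquy] -> 14 lines: qwt dusyv qztq avst lyt ltlx xajm vufh kcfl scxmo wquy pbtwn spcyd dkg
Hunk 2: at line 5 remove [xajm] add [nidh] -> 14 lines: qwt dusyv qztq avst lyt ltlx nidh vufh kcfl scxmo wquy pbtwn spcyd dkg
Hunk 3: at line 11 remove [pbtwn,spcyd] add [hjp,ouw,jmvgh] -> 15 lines: qwt dusyv qztq avst lyt ltlx nidh vufh kcfl scxmo wquy hjp ouw jmvgh dkg
Hunk 4: at line 1 remove [qztq,avst,lyt] add [xnlh,dgt] -> 14 lines: qwt dusyv xnlh dgt ltlx nidh vufh kcfl scxmo wquy hjp ouw jmvgh dkg
Hunk 5: at line 8 remove [scxmo] add [zrlk] -> 14 lines: qwt dusyv xnlh dgt ltlx nidh vufh kcfl zrlk wquy hjp ouw jmvgh dkg
Hunk 6: at line 9 remove [hjp,ouw] add [tbu,rtwsa,cnkxl] -> 15 lines: qwt dusyv xnlh dgt ltlx nidh vufh kcfl zrlk wquy tbu rtwsa cnkxl jmvgh dkg
Hunk 7: at line 7 remove [zrlk,wquy,tbu] add [gqkq] -> 13 lines: qwt dusyv xnlh dgt ltlx nidh vufh kcfl gqkq rtwsa cnkxl jmvgh dkg
Final line count: 13

Answer: 13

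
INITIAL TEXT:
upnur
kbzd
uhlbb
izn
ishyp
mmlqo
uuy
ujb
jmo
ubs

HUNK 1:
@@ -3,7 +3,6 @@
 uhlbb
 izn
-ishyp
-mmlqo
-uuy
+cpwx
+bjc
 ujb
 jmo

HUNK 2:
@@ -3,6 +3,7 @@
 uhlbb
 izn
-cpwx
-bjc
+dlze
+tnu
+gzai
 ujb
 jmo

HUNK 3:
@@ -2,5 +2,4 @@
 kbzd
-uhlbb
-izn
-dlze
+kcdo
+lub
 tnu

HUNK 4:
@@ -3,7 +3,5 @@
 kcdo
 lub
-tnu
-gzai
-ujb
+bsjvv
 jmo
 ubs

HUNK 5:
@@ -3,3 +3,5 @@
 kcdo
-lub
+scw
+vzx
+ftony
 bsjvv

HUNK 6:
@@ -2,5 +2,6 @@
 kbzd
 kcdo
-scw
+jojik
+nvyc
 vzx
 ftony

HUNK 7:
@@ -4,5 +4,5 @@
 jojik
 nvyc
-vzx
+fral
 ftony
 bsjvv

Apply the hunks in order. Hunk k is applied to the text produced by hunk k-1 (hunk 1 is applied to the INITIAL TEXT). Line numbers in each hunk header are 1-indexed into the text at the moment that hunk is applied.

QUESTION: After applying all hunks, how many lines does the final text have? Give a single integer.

Answer: 10

Derivation:
Hunk 1: at line 3 remove [ishyp,mmlqo,uuy] add [cpwx,bjc] -> 9 lines: upnur kbzd uhlbb izn cpwx bjc ujb jmo ubs
Hunk 2: at line 3 remove [cpwx,bjc] add [dlze,tnu,gzai] -> 10 lines: upnur kbzd uhlbb izn dlze tnu gzai ujb jmo ubs
Hunk 3: at line 2 remove [uhlbb,izn,dlze] add [kcdo,lub] -> 9 lines: upnur kbzd kcdo lub tnu gzai ujb jmo ubs
Hunk 4: at line 3 remove [tnu,gzai,ujb] add [bsjvv] -> 7 lines: upnur kbzd kcdo lub bsjvv jmo ubs
Hunk 5: at line 3 remove [lub] add [scw,vzx,ftony] -> 9 lines: upnur kbzd kcdo scw vzx ftony bsjvv jmo ubs
Hunk 6: at line 2 remove [scw] add [jojik,nvyc] -> 10 lines: upnur kbzd kcdo jojik nvyc vzx ftony bsjvv jmo ubs
Hunk 7: at line 4 remove [vzx] add [fral] -> 10 lines: upnur kbzd kcdo jojik nvyc fral ftony bsjvv jmo ubs
Final line count: 10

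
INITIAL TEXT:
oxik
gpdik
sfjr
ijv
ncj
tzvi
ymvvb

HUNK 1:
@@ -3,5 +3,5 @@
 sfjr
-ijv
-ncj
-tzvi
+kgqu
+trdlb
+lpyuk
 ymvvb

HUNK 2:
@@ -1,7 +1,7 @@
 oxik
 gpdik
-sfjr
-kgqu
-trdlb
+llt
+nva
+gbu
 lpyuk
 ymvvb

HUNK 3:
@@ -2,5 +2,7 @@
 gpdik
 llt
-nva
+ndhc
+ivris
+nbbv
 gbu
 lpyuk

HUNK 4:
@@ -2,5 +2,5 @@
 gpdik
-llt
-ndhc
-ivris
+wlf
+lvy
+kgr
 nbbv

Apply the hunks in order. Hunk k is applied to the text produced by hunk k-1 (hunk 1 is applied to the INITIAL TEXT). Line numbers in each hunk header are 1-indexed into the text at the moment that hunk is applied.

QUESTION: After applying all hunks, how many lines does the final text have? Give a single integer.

Hunk 1: at line 3 remove [ijv,ncj,tzvi] add [kgqu,trdlb,lpyuk] -> 7 lines: oxik gpdik sfjr kgqu trdlb lpyuk ymvvb
Hunk 2: at line 1 remove [sfjr,kgqu,trdlb] add [llt,nva,gbu] -> 7 lines: oxik gpdik llt nva gbu lpyuk ymvvb
Hunk 3: at line 2 remove [nva] add [ndhc,ivris,nbbv] -> 9 lines: oxik gpdik llt ndhc ivris nbbv gbu lpyuk ymvvb
Hunk 4: at line 2 remove [llt,ndhc,ivris] add [wlf,lvy,kgr] -> 9 lines: oxik gpdik wlf lvy kgr nbbv gbu lpyuk ymvvb
Final line count: 9

Answer: 9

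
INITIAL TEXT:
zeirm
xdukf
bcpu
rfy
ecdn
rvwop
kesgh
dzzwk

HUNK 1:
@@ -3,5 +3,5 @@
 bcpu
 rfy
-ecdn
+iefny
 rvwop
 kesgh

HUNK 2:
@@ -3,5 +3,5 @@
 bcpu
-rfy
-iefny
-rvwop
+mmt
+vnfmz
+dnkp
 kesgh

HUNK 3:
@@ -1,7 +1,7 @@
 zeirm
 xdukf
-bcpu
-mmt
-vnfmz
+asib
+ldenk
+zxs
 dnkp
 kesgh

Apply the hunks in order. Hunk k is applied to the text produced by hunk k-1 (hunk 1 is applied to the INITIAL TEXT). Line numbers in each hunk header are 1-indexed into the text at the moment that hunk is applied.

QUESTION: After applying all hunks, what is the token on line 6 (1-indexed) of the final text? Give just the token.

Answer: dnkp

Derivation:
Hunk 1: at line 3 remove [ecdn] add [iefny] -> 8 lines: zeirm xdukf bcpu rfy iefny rvwop kesgh dzzwk
Hunk 2: at line 3 remove [rfy,iefny,rvwop] add [mmt,vnfmz,dnkp] -> 8 lines: zeirm xdukf bcpu mmt vnfmz dnkp kesgh dzzwk
Hunk 3: at line 1 remove [bcpu,mmt,vnfmz] add [asib,ldenk,zxs] -> 8 lines: zeirm xdukf asib ldenk zxs dnkp kesgh dzzwk
Final line 6: dnkp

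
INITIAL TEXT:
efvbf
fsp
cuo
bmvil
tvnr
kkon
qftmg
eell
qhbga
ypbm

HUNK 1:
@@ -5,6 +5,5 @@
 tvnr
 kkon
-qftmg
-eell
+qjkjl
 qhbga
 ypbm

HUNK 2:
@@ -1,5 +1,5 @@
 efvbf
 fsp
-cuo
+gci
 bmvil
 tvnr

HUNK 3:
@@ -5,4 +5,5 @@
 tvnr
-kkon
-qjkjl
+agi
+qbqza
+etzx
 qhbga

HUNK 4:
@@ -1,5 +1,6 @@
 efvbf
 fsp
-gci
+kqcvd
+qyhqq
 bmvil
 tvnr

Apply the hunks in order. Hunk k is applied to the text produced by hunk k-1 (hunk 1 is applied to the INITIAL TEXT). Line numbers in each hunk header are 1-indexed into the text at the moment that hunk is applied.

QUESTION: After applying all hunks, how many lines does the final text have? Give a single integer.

Hunk 1: at line 5 remove [qftmg,eell] add [qjkjl] -> 9 lines: efvbf fsp cuo bmvil tvnr kkon qjkjl qhbga ypbm
Hunk 2: at line 1 remove [cuo] add [gci] -> 9 lines: efvbf fsp gci bmvil tvnr kkon qjkjl qhbga ypbm
Hunk 3: at line 5 remove [kkon,qjkjl] add [agi,qbqza,etzx] -> 10 lines: efvbf fsp gci bmvil tvnr agi qbqza etzx qhbga ypbm
Hunk 4: at line 1 remove [gci] add [kqcvd,qyhqq] -> 11 lines: efvbf fsp kqcvd qyhqq bmvil tvnr agi qbqza etzx qhbga ypbm
Final line count: 11

Answer: 11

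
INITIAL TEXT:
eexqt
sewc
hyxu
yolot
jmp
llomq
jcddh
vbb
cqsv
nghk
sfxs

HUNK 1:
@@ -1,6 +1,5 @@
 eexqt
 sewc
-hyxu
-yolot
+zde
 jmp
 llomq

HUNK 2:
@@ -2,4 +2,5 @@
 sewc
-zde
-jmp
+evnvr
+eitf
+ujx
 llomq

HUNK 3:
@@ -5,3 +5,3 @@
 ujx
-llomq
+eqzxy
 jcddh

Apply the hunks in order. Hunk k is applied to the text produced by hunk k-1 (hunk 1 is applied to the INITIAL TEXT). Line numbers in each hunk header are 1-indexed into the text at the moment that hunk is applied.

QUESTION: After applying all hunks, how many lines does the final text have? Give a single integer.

Answer: 11

Derivation:
Hunk 1: at line 1 remove [hyxu,yolot] add [zde] -> 10 lines: eexqt sewc zde jmp llomq jcddh vbb cqsv nghk sfxs
Hunk 2: at line 2 remove [zde,jmp] add [evnvr,eitf,ujx] -> 11 lines: eexqt sewc evnvr eitf ujx llomq jcddh vbb cqsv nghk sfxs
Hunk 3: at line 5 remove [llomq] add [eqzxy] -> 11 lines: eexqt sewc evnvr eitf ujx eqzxy jcddh vbb cqsv nghk sfxs
Final line count: 11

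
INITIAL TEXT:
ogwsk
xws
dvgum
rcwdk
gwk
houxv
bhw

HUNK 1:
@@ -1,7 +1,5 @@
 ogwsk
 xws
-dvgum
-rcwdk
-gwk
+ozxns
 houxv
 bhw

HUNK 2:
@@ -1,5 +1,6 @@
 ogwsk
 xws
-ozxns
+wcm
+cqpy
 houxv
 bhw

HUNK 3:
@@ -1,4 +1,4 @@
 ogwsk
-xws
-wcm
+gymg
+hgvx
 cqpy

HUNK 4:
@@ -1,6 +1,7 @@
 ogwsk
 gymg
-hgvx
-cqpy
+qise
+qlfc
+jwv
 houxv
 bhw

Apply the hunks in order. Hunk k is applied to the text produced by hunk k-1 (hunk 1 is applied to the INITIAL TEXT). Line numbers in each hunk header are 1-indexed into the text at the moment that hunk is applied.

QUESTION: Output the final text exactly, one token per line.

Hunk 1: at line 1 remove [dvgum,rcwdk,gwk] add [ozxns] -> 5 lines: ogwsk xws ozxns houxv bhw
Hunk 2: at line 1 remove [ozxns] add [wcm,cqpy] -> 6 lines: ogwsk xws wcm cqpy houxv bhw
Hunk 3: at line 1 remove [xws,wcm] add [gymg,hgvx] -> 6 lines: ogwsk gymg hgvx cqpy houxv bhw
Hunk 4: at line 1 remove [hgvx,cqpy] add [qise,qlfc,jwv] -> 7 lines: ogwsk gymg qise qlfc jwv houxv bhw

Answer: ogwsk
gymg
qise
qlfc
jwv
houxv
bhw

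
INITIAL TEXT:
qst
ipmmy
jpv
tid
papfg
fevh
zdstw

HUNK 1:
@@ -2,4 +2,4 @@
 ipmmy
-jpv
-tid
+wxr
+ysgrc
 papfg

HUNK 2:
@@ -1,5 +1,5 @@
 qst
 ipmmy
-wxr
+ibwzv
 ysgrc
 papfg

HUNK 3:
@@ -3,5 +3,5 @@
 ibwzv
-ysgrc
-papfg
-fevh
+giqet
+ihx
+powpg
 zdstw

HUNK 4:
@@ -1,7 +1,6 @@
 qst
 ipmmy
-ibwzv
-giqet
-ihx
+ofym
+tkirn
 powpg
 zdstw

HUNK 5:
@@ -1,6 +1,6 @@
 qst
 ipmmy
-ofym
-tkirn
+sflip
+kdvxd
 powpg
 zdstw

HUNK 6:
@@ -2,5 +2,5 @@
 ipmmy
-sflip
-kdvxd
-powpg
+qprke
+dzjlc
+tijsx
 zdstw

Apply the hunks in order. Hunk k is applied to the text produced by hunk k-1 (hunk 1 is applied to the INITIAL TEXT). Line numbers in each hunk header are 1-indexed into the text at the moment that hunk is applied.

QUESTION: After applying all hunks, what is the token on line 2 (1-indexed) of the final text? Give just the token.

Hunk 1: at line 2 remove [jpv,tid] add [wxr,ysgrc] -> 7 lines: qst ipmmy wxr ysgrc papfg fevh zdstw
Hunk 2: at line 1 remove [wxr] add [ibwzv] -> 7 lines: qst ipmmy ibwzv ysgrc papfg fevh zdstw
Hunk 3: at line 3 remove [ysgrc,papfg,fevh] add [giqet,ihx,powpg] -> 7 lines: qst ipmmy ibwzv giqet ihx powpg zdstw
Hunk 4: at line 1 remove [ibwzv,giqet,ihx] add [ofym,tkirn] -> 6 lines: qst ipmmy ofym tkirn powpg zdstw
Hunk 5: at line 1 remove [ofym,tkirn] add [sflip,kdvxd] -> 6 lines: qst ipmmy sflip kdvxd powpg zdstw
Hunk 6: at line 2 remove [sflip,kdvxd,powpg] add [qprke,dzjlc,tijsx] -> 6 lines: qst ipmmy qprke dzjlc tijsx zdstw
Final line 2: ipmmy

Answer: ipmmy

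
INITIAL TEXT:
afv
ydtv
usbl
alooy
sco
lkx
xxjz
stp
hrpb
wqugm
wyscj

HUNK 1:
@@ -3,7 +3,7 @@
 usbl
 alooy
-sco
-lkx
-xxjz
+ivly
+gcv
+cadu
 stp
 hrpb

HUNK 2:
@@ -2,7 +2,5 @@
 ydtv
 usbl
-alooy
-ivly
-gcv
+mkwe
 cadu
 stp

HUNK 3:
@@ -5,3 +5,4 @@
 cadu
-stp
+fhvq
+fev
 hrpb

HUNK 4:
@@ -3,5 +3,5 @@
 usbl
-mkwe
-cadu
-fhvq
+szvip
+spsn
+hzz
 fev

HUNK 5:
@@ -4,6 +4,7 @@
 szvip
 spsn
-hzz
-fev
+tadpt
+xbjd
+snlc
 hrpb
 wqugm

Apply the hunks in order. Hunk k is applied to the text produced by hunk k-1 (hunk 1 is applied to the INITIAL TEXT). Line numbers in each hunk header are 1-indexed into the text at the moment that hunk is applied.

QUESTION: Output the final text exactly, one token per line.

Answer: afv
ydtv
usbl
szvip
spsn
tadpt
xbjd
snlc
hrpb
wqugm
wyscj

Derivation:
Hunk 1: at line 3 remove [sco,lkx,xxjz] add [ivly,gcv,cadu] -> 11 lines: afv ydtv usbl alooy ivly gcv cadu stp hrpb wqugm wyscj
Hunk 2: at line 2 remove [alooy,ivly,gcv] add [mkwe] -> 9 lines: afv ydtv usbl mkwe cadu stp hrpb wqugm wyscj
Hunk 3: at line 5 remove [stp] add [fhvq,fev] -> 10 lines: afv ydtv usbl mkwe cadu fhvq fev hrpb wqugm wyscj
Hunk 4: at line 3 remove [mkwe,cadu,fhvq] add [szvip,spsn,hzz] -> 10 lines: afv ydtv usbl szvip spsn hzz fev hrpb wqugm wyscj
Hunk 5: at line 4 remove [hzz,fev] add [tadpt,xbjd,snlc] -> 11 lines: afv ydtv usbl szvip spsn tadpt xbjd snlc hrpb wqugm wyscj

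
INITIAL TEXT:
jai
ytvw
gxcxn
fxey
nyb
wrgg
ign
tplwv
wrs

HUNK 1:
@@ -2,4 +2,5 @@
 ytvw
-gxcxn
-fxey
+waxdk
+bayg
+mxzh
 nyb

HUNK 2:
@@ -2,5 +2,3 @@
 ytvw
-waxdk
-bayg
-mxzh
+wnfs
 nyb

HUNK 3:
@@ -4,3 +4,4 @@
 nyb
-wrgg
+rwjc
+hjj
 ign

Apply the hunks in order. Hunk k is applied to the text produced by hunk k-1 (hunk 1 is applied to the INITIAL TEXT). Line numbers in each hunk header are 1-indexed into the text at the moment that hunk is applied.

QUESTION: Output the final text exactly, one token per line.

Answer: jai
ytvw
wnfs
nyb
rwjc
hjj
ign
tplwv
wrs

Derivation:
Hunk 1: at line 2 remove [gxcxn,fxey] add [waxdk,bayg,mxzh] -> 10 lines: jai ytvw waxdk bayg mxzh nyb wrgg ign tplwv wrs
Hunk 2: at line 2 remove [waxdk,bayg,mxzh] add [wnfs] -> 8 lines: jai ytvw wnfs nyb wrgg ign tplwv wrs
Hunk 3: at line 4 remove [wrgg] add [rwjc,hjj] -> 9 lines: jai ytvw wnfs nyb rwjc hjj ign tplwv wrs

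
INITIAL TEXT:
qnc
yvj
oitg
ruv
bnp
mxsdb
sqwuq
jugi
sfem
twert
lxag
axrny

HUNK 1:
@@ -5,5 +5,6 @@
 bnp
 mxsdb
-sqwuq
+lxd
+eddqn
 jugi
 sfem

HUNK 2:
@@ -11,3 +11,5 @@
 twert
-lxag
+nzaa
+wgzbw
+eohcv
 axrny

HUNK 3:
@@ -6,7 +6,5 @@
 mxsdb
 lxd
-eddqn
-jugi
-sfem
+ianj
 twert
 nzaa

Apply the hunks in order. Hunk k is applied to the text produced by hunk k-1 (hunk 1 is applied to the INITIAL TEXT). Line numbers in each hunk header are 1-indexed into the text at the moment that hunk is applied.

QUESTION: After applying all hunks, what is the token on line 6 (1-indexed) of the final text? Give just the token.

Hunk 1: at line 5 remove [sqwuq] add [lxd,eddqn] -> 13 lines: qnc yvj oitg ruv bnp mxsdb lxd eddqn jugi sfem twert lxag axrny
Hunk 2: at line 11 remove [lxag] add [nzaa,wgzbw,eohcv] -> 15 lines: qnc yvj oitg ruv bnp mxsdb lxd eddqn jugi sfem twert nzaa wgzbw eohcv axrny
Hunk 3: at line 6 remove [eddqn,jugi,sfem] add [ianj] -> 13 lines: qnc yvj oitg ruv bnp mxsdb lxd ianj twert nzaa wgzbw eohcv axrny
Final line 6: mxsdb

Answer: mxsdb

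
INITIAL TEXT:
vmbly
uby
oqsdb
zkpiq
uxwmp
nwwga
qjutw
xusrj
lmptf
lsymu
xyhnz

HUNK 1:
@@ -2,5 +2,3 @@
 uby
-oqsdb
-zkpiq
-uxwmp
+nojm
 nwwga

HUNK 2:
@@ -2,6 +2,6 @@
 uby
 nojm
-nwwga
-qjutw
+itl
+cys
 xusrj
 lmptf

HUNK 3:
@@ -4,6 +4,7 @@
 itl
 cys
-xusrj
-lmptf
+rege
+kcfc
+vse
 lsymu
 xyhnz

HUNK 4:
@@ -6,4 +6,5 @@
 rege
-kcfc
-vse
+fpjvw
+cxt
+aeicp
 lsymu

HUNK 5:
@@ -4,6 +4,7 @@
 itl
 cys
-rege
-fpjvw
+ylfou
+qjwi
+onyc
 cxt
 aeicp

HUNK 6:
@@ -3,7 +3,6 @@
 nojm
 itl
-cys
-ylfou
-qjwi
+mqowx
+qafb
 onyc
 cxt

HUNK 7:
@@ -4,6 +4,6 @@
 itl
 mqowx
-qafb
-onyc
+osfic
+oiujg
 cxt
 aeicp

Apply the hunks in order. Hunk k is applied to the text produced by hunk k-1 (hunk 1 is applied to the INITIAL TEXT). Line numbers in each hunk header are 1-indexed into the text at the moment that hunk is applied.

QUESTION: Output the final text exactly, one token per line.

Answer: vmbly
uby
nojm
itl
mqowx
osfic
oiujg
cxt
aeicp
lsymu
xyhnz

Derivation:
Hunk 1: at line 2 remove [oqsdb,zkpiq,uxwmp] add [nojm] -> 9 lines: vmbly uby nojm nwwga qjutw xusrj lmptf lsymu xyhnz
Hunk 2: at line 2 remove [nwwga,qjutw] add [itl,cys] -> 9 lines: vmbly uby nojm itl cys xusrj lmptf lsymu xyhnz
Hunk 3: at line 4 remove [xusrj,lmptf] add [rege,kcfc,vse] -> 10 lines: vmbly uby nojm itl cys rege kcfc vse lsymu xyhnz
Hunk 4: at line 6 remove [kcfc,vse] add [fpjvw,cxt,aeicp] -> 11 lines: vmbly uby nojm itl cys rege fpjvw cxt aeicp lsymu xyhnz
Hunk 5: at line 4 remove [rege,fpjvw] add [ylfou,qjwi,onyc] -> 12 lines: vmbly uby nojm itl cys ylfou qjwi onyc cxt aeicp lsymu xyhnz
Hunk 6: at line 3 remove [cys,ylfou,qjwi] add [mqowx,qafb] -> 11 lines: vmbly uby nojm itl mqowx qafb onyc cxt aeicp lsymu xyhnz
Hunk 7: at line 4 remove [qafb,onyc] add [osfic,oiujg] -> 11 lines: vmbly uby nojm itl mqowx osfic oiujg cxt aeicp lsymu xyhnz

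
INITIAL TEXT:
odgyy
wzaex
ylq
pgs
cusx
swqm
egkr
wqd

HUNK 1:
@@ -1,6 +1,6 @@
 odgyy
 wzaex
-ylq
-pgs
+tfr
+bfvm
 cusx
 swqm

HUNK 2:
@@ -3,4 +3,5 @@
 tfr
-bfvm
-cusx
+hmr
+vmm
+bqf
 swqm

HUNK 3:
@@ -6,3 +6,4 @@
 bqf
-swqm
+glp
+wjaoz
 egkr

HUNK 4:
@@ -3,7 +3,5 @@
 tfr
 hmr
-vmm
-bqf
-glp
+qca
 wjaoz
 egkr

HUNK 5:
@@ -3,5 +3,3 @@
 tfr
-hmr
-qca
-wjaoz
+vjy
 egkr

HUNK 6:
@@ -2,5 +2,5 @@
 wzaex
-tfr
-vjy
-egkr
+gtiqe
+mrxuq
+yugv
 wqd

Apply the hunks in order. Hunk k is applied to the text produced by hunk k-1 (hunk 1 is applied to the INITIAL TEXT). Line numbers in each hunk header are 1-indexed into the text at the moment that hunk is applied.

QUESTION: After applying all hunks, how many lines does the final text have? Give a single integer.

Hunk 1: at line 1 remove [ylq,pgs] add [tfr,bfvm] -> 8 lines: odgyy wzaex tfr bfvm cusx swqm egkr wqd
Hunk 2: at line 3 remove [bfvm,cusx] add [hmr,vmm,bqf] -> 9 lines: odgyy wzaex tfr hmr vmm bqf swqm egkr wqd
Hunk 3: at line 6 remove [swqm] add [glp,wjaoz] -> 10 lines: odgyy wzaex tfr hmr vmm bqf glp wjaoz egkr wqd
Hunk 4: at line 3 remove [vmm,bqf,glp] add [qca] -> 8 lines: odgyy wzaex tfr hmr qca wjaoz egkr wqd
Hunk 5: at line 3 remove [hmr,qca,wjaoz] add [vjy] -> 6 lines: odgyy wzaex tfr vjy egkr wqd
Hunk 6: at line 2 remove [tfr,vjy,egkr] add [gtiqe,mrxuq,yugv] -> 6 lines: odgyy wzaex gtiqe mrxuq yugv wqd
Final line count: 6

Answer: 6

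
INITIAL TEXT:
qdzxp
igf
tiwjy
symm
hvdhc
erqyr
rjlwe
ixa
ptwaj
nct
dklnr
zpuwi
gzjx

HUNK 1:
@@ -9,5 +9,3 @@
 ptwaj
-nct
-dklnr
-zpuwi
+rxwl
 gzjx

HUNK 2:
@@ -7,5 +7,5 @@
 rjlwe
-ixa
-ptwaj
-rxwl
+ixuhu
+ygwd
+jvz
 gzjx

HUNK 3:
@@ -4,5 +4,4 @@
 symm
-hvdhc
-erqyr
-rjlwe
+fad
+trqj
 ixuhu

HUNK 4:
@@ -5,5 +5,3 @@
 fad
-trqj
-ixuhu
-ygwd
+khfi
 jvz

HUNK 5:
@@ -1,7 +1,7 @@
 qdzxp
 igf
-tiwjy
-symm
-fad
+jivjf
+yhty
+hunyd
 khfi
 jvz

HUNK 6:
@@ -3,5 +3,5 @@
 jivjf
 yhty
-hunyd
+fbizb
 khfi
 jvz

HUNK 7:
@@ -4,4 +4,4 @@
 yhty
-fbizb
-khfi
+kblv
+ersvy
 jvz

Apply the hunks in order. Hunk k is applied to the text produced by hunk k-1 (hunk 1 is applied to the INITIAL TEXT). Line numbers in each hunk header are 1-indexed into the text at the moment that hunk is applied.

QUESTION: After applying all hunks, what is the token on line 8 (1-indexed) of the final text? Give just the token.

Hunk 1: at line 9 remove [nct,dklnr,zpuwi] add [rxwl] -> 11 lines: qdzxp igf tiwjy symm hvdhc erqyr rjlwe ixa ptwaj rxwl gzjx
Hunk 2: at line 7 remove [ixa,ptwaj,rxwl] add [ixuhu,ygwd,jvz] -> 11 lines: qdzxp igf tiwjy symm hvdhc erqyr rjlwe ixuhu ygwd jvz gzjx
Hunk 3: at line 4 remove [hvdhc,erqyr,rjlwe] add [fad,trqj] -> 10 lines: qdzxp igf tiwjy symm fad trqj ixuhu ygwd jvz gzjx
Hunk 4: at line 5 remove [trqj,ixuhu,ygwd] add [khfi] -> 8 lines: qdzxp igf tiwjy symm fad khfi jvz gzjx
Hunk 5: at line 1 remove [tiwjy,symm,fad] add [jivjf,yhty,hunyd] -> 8 lines: qdzxp igf jivjf yhty hunyd khfi jvz gzjx
Hunk 6: at line 3 remove [hunyd] add [fbizb] -> 8 lines: qdzxp igf jivjf yhty fbizb khfi jvz gzjx
Hunk 7: at line 4 remove [fbizb,khfi] add [kblv,ersvy] -> 8 lines: qdzxp igf jivjf yhty kblv ersvy jvz gzjx
Final line 8: gzjx

Answer: gzjx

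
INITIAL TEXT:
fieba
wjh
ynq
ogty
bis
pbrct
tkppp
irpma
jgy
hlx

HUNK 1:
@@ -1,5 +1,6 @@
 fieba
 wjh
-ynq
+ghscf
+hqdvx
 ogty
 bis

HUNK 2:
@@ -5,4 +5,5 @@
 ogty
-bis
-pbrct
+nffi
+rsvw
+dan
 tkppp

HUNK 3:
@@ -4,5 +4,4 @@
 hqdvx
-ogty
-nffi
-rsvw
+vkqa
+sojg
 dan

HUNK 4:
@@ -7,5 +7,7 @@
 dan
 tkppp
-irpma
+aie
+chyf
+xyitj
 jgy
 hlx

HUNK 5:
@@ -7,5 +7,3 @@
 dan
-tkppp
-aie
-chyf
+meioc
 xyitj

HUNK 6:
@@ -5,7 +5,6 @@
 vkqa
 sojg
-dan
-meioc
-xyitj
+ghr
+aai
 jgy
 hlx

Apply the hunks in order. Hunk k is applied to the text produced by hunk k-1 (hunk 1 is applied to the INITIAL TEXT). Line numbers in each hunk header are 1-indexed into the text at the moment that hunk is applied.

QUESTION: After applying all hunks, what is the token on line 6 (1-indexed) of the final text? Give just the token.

Hunk 1: at line 1 remove [ynq] add [ghscf,hqdvx] -> 11 lines: fieba wjh ghscf hqdvx ogty bis pbrct tkppp irpma jgy hlx
Hunk 2: at line 5 remove [bis,pbrct] add [nffi,rsvw,dan] -> 12 lines: fieba wjh ghscf hqdvx ogty nffi rsvw dan tkppp irpma jgy hlx
Hunk 3: at line 4 remove [ogty,nffi,rsvw] add [vkqa,sojg] -> 11 lines: fieba wjh ghscf hqdvx vkqa sojg dan tkppp irpma jgy hlx
Hunk 4: at line 7 remove [irpma] add [aie,chyf,xyitj] -> 13 lines: fieba wjh ghscf hqdvx vkqa sojg dan tkppp aie chyf xyitj jgy hlx
Hunk 5: at line 7 remove [tkppp,aie,chyf] add [meioc] -> 11 lines: fieba wjh ghscf hqdvx vkqa sojg dan meioc xyitj jgy hlx
Hunk 6: at line 5 remove [dan,meioc,xyitj] add [ghr,aai] -> 10 lines: fieba wjh ghscf hqdvx vkqa sojg ghr aai jgy hlx
Final line 6: sojg

Answer: sojg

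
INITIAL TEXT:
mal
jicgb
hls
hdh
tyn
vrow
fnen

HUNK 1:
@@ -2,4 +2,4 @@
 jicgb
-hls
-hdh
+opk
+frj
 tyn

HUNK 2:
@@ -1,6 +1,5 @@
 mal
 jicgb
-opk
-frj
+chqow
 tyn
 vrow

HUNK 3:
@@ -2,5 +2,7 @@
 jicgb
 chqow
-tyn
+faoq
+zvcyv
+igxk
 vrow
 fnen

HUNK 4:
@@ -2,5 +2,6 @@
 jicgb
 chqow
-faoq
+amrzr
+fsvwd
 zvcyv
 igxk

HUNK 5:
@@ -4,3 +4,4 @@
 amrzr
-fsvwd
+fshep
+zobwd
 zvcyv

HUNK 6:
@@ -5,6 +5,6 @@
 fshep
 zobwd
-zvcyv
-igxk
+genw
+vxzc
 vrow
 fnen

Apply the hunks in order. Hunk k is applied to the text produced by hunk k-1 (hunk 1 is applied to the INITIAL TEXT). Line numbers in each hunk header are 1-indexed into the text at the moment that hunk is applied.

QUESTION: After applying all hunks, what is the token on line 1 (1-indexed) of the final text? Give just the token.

Answer: mal

Derivation:
Hunk 1: at line 2 remove [hls,hdh] add [opk,frj] -> 7 lines: mal jicgb opk frj tyn vrow fnen
Hunk 2: at line 1 remove [opk,frj] add [chqow] -> 6 lines: mal jicgb chqow tyn vrow fnen
Hunk 3: at line 2 remove [tyn] add [faoq,zvcyv,igxk] -> 8 lines: mal jicgb chqow faoq zvcyv igxk vrow fnen
Hunk 4: at line 2 remove [faoq] add [amrzr,fsvwd] -> 9 lines: mal jicgb chqow amrzr fsvwd zvcyv igxk vrow fnen
Hunk 5: at line 4 remove [fsvwd] add [fshep,zobwd] -> 10 lines: mal jicgb chqow amrzr fshep zobwd zvcyv igxk vrow fnen
Hunk 6: at line 5 remove [zvcyv,igxk] add [genw,vxzc] -> 10 lines: mal jicgb chqow amrzr fshep zobwd genw vxzc vrow fnen
Final line 1: mal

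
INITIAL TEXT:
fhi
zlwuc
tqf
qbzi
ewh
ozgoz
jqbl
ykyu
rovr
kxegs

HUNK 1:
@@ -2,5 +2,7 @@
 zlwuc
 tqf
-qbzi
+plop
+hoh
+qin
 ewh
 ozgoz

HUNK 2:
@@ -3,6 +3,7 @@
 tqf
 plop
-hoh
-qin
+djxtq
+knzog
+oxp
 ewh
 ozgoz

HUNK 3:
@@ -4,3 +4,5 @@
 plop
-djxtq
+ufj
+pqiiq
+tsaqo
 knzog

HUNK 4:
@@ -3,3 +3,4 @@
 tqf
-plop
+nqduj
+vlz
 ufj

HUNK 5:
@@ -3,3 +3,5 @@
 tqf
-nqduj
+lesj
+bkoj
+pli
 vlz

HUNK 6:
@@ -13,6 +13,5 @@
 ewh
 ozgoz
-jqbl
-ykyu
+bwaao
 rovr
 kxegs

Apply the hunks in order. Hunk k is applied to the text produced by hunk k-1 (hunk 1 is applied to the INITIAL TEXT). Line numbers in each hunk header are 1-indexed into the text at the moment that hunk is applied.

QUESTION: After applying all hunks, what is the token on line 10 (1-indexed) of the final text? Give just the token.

Hunk 1: at line 2 remove [qbzi] add [plop,hoh,qin] -> 12 lines: fhi zlwuc tqf plop hoh qin ewh ozgoz jqbl ykyu rovr kxegs
Hunk 2: at line 3 remove [hoh,qin] add [djxtq,knzog,oxp] -> 13 lines: fhi zlwuc tqf plop djxtq knzog oxp ewh ozgoz jqbl ykyu rovr kxegs
Hunk 3: at line 4 remove [djxtq] add [ufj,pqiiq,tsaqo] -> 15 lines: fhi zlwuc tqf plop ufj pqiiq tsaqo knzog oxp ewh ozgoz jqbl ykyu rovr kxegs
Hunk 4: at line 3 remove [plop] add [nqduj,vlz] -> 16 lines: fhi zlwuc tqf nqduj vlz ufj pqiiq tsaqo knzog oxp ewh ozgoz jqbl ykyu rovr kxegs
Hunk 5: at line 3 remove [nqduj] add [lesj,bkoj,pli] -> 18 lines: fhi zlwuc tqf lesj bkoj pli vlz ufj pqiiq tsaqo knzog oxp ewh ozgoz jqbl ykyu rovr kxegs
Hunk 6: at line 13 remove [jqbl,ykyu] add [bwaao] -> 17 lines: fhi zlwuc tqf lesj bkoj pli vlz ufj pqiiq tsaqo knzog oxp ewh ozgoz bwaao rovr kxegs
Final line 10: tsaqo

Answer: tsaqo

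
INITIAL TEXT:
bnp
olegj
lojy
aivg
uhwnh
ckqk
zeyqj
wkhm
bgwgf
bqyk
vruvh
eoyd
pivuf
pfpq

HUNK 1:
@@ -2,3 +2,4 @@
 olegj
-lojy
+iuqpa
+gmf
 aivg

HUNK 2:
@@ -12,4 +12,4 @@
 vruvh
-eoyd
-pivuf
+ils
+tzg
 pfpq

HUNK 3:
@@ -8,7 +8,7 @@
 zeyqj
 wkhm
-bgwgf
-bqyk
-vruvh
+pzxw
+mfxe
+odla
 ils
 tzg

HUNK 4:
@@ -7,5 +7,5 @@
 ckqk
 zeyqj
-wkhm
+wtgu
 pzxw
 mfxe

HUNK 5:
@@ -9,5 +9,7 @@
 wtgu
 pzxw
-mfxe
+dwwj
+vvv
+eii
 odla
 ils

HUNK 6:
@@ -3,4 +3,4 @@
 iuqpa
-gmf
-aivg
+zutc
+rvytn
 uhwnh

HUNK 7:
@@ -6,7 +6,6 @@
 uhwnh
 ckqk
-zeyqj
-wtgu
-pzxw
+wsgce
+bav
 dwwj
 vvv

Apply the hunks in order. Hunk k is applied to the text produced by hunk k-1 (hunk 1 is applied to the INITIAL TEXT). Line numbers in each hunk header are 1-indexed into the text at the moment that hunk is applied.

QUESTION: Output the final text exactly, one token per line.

Hunk 1: at line 2 remove [lojy] add [iuqpa,gmf] -> 15 lines: bnp olegj iuqpa gmf aivg uhwnh ckqk zeyqj wkhm bgwgf bqyk vruvh eoyd pivuf pfpq
Hunk 2: at line 12 remove [eoyd,pivuf] add [ils,tzg] -> 15 lines: bnp olegj iuqpa gmf aivg uhwnh ckqk zeyqj wkhm bgwgf bqyk vruvh ils tzg pfpq
Hunk 3: at line 8 remove [bgwgf,bqyk,vruvh] add [pzxw,mfxe,odla] -> 15 lines: bnp olegj iuqpa gmf aivg uhwnh ckqk zeyqj wkhm pzxw mfxe odla ils tzg pfpq
Hunk 4: at line 7 remove [wkhm] add [wtgu] -> 15 lines: bnp olegj iuqpa gmf aivg uhwnh ckqk zeyqj wtgu pzxw mfxe odla ils tzg pfpq
Hunk 5: at line 9 remove [mfxe] add [dwwj,vvv,eii] -> 17 lines: bnp olegj iuqpa gmf aivg uhwnh ckqk zeyqj wtgu pzxw dwwj vvv eii odla ils tzg pfpq
Hunk 6: at line 3 remove [gmf,aivg] add [zutc,rvytn] -> 17 lines: bnp olegj iuqpa zutc rvytn uhwnh ckqk zeyqj wtgu pzxw dwwj vvv eii odla ils tzg pfpq
Hunk 7: at line 6 remove [zeyqj,wtgu,pzxw] add [wsgce,bav] -> 16 lines: bnp olegj iuqpa zutc rvytn uhwnh ckqk wsgce bav dwwj vvv eii odla ils tzg pfpq

Answer: bnp
olegj
iuqpa
zutc
rvytn
uhwnh
ckqk
wsgce
bav
dwwj
vvv
eii
odla
ils
tzg
pfpq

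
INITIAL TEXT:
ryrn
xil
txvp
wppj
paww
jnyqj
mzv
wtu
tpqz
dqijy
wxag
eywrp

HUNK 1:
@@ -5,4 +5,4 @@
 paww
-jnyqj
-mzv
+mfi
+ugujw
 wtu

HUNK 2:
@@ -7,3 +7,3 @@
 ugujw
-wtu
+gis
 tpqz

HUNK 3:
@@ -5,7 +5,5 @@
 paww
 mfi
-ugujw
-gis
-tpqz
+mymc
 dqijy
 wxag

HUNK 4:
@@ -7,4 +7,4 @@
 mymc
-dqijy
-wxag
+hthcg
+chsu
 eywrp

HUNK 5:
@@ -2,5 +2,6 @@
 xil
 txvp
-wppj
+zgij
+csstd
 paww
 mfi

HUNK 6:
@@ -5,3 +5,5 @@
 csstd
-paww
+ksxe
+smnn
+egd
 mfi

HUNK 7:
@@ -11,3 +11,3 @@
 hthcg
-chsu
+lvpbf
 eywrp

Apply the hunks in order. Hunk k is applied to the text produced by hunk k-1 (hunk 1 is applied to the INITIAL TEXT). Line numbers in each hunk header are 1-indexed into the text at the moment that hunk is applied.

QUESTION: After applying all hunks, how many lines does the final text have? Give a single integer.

Hunk 1: at line 5 remove [jnyqj,mzv] add [mfi,ugujw] -> 12 lines: ryrn xil txvp wppj paww mfi ugujw wtu tpqz dqijy wxag eywrp
Hunk 2: at line 7 remove [wtu] add [gis] -> 12 lines: ryrn xil txvp wppj paww mfi ugujw gis tpqz dqijy wxag eywrp
Hunk 3: at line 5 remove [ugujw,gis,tpqz] add [mymc] -> 10 lines: ryrn xil txvp wppj paww mfi mymc dqijy wxag eywrp
Hunk 4: at line 7 remove [dqijy,wxag] add [hthcg,chsu] -> 10 lines: ryrn xil txvp wppj paww mfi mymc hthcg chsu eywrp
Hunk 5: at line 2 remove [wppj] add [zgij,csstd] -> 11 lines: ryrn xil txvp zgij csstd paww mfi mymc hthcg chsu eywrp
Hunk 6: at line 5 remove [paww] add [ksxe,smnn,egd] -> 13 lines: ryrn xil txvp zgij csstd ksxe smnn egd mfi mymc hthcg chsu eywrp
Hunk 7: at line 11 remove [chsu] add [lvpbf] -> 13 lines: ryrn xil txvp zgij csstd ksxe smnn egd mfi mymc hthcg lvpbf eywrp
Final line count: 13

Answer: 13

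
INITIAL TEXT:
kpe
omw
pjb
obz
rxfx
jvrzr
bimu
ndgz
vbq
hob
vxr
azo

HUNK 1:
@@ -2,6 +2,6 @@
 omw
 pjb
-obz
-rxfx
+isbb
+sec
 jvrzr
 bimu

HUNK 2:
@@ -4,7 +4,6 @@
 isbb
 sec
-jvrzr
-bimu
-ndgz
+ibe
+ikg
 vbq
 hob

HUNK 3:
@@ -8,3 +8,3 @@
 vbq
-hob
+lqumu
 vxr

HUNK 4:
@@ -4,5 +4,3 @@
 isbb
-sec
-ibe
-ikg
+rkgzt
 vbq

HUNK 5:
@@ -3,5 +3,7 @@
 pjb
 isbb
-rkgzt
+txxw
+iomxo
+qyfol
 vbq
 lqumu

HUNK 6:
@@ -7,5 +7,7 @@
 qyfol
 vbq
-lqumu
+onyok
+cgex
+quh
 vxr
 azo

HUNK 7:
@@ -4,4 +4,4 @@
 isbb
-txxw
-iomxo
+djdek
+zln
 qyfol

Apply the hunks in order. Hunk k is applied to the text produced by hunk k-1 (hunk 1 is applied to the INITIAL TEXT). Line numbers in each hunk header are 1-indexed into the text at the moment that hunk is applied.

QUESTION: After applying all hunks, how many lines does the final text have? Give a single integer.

Hunk 1: at line 2 remove [obz,rxfx] add [isbb,sec] -> 12 lines: kpe omw pjb isbb sec jvrzr bimu ndgz vbq hob vxr azo
Hunk 2: at line 4 remove [jvrzr,bimu,ndgz] add [ibe,ikg] -> 11 lines: kpe omw pjb isbb sec ibe ikg vbq hob vxr azo
Hunk 3: at line 8 remove [hob] add [lqumu] -> 11 lines: kpe omw pjb isbb sec ibe ikg vbq lqumu vxr azo
Hunk 4: at line 4 remove [sec,ibe,ikg] add [rkgzt] -> 9 lines: kpe omw pjb isbb rkgzt vbq lqumu vxr azo
Hunk 5: at line 3 remove [rkgzt] add [txxw,iomxo,qyfol] -> 11 lines: kpe omw pjb isbb txxw iomxo qyfol vbq lqumu vxr azo
Hunk 6: at line 7 remove [lqumu] add [onyok,cgex,quh] -> 13 lines: kpe omw pjb isbb txxw iomxo qyfol vbq onyok cgex quh vxr azo
Hunk 7: at line 4 remove [txxw,iomxo] add [djdek,zln] -> 13 lines: kpe omw pjb isbb djdek zln qyfol vbq onyok cgex quh vxr azo
Final line count: 13

Answer: 13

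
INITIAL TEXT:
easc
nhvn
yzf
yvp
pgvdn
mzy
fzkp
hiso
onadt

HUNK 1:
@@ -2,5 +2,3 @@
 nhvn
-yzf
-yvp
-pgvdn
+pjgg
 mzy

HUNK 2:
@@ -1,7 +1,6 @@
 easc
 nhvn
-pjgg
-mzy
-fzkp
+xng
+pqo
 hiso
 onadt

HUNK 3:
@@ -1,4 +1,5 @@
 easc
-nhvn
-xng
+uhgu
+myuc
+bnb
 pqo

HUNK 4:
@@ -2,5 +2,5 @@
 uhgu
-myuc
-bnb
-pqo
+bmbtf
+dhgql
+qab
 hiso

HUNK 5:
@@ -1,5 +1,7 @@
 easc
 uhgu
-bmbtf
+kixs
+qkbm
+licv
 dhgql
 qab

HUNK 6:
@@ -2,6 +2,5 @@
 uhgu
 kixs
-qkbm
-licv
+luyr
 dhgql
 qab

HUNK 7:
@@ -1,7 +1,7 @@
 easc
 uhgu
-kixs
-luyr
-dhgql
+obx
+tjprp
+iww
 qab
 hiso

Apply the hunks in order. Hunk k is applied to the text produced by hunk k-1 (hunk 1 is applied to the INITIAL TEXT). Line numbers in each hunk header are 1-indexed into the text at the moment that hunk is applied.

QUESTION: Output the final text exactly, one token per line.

Hunk 1: at line 2 remove [yzf,yvp,pgvdn] add [pjgg] -> 7 lines: easc nhvn pjgg mzy fzkp hiso onadt
Hunk 2: at line 1 remove [pjgg,mzy,fzkp] add [xng,pqo] -> 6 lines: easc nhvn xng pqo hiso onadt
Hunk 3: at line 1 remove [nhvn,xng] add [uhgu,myuc,bnb] -> 7 lines: easc uhgu myuc bnb pqo hiso onadt
Hunk 4: at line 2 remove [myuc,bnb,pqo] add [bmbtf,dhgql,qab] -> 7 lines: easc uhgu bmbtf dhgql qab hiso onadt
Hunk 5: at line 1 remove [bmbtf] add [kixs,qkbm,licv] -> 9 lines: easc uhgu kixs qkbm licv dhgql qab hiso onadt
Hunk 6: at line 2 remove [qkbm,licv] add [luyr] -> 8 lines: easc uhgu kixs luyr dhgql qab hiso onadt
Hunk 7: at line 1 remove [kixs,luyr,dhgql] add [obx,tjprp,iww] -> 8 lines: easc uhgu obx tjprp iww qab hiso onadt

Answer: easc
uhgu
obx
tjprp
iww
qab
hiso
onadt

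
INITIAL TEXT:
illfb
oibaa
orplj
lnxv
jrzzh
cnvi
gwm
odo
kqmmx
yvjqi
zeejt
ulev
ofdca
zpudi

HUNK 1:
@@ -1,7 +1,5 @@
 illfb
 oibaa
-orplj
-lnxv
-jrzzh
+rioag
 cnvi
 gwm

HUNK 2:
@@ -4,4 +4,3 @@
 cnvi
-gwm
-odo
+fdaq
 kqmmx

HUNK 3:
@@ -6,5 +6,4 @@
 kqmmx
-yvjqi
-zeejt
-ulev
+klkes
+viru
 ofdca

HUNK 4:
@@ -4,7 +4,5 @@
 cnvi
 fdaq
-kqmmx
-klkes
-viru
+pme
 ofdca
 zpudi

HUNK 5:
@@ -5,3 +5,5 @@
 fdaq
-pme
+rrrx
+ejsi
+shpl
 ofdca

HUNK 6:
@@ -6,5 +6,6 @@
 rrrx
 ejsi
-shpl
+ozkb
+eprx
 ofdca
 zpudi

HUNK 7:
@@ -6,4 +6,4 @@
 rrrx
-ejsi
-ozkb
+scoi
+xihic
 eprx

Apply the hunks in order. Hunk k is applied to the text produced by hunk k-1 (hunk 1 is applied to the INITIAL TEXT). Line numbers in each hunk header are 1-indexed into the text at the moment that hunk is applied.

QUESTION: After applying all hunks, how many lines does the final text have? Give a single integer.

Hunk 1: at line 1 remove [orplj,lnxv,jrzzh] add [rioag] -> 12 lines: illfb oibaa rioag cnvi gwm odo kqmmx yvjqi zeejt ulev ofdca zpudi
Hunk 2: at line 4 remove [gwm,odo] add [fdaq] -> 11 lines: illfb oibaa rioag cnvi fdaq kqmmx yvjqi zeejt ulev ofdca zpudi
Hunk 3: at line 6 remove [yvjqi,zeejt,ulev] add [klkes,viru] -> 10 lines: illfb oibaa rioag cnvi fdaq kqmmx klkes viru ofdca zpudi
Hunk 4: at line 4 remove [kqmmx,klkes,viru] add [pme] -> 8 lines: illfb oibaa rioag cnvi fdaq pme ofdca zpudi
Hunk 5: at line 5 remove [pme] add [rrrx,ejsi,shpl] -> 10 lines: illfb oibaa rioag cnvi fdaq rrrx ejsi shpl ofdca zpudi
Hunk 6: at line 6 remove [shpl] add [ozkb,eprx] -> 11 lines: illfb oibaa rioag cnvi fdaq rrrx ejsi ozkb eprx ofdca zpudi
Hunk 7: at line 6 remove [ejsi,ozkb] add [scoi,xihic] -> 11 lines: illfb oibaa rioag cnvi fdaq rrrx scoi xihic eprx ofdca zpudi
Final line count: 11

Answer: 11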